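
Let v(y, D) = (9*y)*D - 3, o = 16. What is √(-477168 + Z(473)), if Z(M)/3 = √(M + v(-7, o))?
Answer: √(-477168 + 3*I*√538) ≈ 0.05 + 690.77*I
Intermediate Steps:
v(y, D) = -3 + 9*D*y (v(y, D) = 9*D*y - 3 = -3 + 9*D*y)
Z(M) = 3*√(-1011 + M) (Z(M) = 3*√(M + (-3 + 9*16*(-7))) = 3*√(M + (-3 - 1008)) = 3*√(M - 1011) = 3*√(-1011 + M))
√(-477168 + Z(473)) = √(-477168 + 3*√(-1011 + 473)) = √(-477168 + 3*√(-538)) = √(-477168 + 3*(I*√538)) = √(-477168 + 3*I*√538)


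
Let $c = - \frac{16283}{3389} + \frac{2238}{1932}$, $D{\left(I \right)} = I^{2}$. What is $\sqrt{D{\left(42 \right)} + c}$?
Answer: $\frac{\sqrt{2096306708574414}}{1091258} \approx 41.957$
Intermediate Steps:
$c = - \frac{3979029}{1091258}$ ($c = \left(-16283\right) \frac{1}{3389} + 2238 \cdot \frac{1}{1932} = - \frac{16283}{3389} + \frac{373}{322} = - \frac{3979029}{1091258} \approx -3.6463$)
$\sqrt{D{\left(42 \right)} + c} = \sqrt{42^{2} - \frac{3979029}{1091258}} = \sqrt{1764 - \frac{3979029}{1091258}} = \sqrt{\frac{1921000083}{1091258}} = \frac{\sqrt{2096306708574414}}{1091258}$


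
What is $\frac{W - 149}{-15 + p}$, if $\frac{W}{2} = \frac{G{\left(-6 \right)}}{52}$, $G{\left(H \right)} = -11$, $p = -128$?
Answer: $\frac{3885}{3718} \approx 1.0449$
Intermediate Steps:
$W = - \frac{11}{26}$ ($W = 2 \left(- \frac{11}{52}\right) = - \frac{11}{26} \approx -0.42308$)
$\frac{W - 149}{-15 + p} = \frac{- \frac{11}{26} - 149}{-15 - 128} = \frac{1}{-143} \left(- \frac{3885}{26}\right) = \left(- \frac{1}{143}\right) \left(- \frac{3885}{26}\right) = \frac{3885}{3718}$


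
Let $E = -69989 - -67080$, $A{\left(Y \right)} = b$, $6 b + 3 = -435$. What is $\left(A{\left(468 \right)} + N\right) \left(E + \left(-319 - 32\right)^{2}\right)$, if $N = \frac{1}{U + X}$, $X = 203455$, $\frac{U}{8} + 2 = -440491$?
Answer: $- \frac{29158263303816}{3320489} \approx -8.7813 \cdot 10^{6}$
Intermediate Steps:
$U = -3523944$ ($U = -16 + 8 \left(-440491\right) = -16 - 3523928 = -3523944$)
$b = -73$ ($b = - \frac{1}{2} + \frac{1}{6} \left(-435\right) = - \frac{1}{2} - \frac{145}{2} = -73$)
$A{\left(Y \right)} = -73$
$E = -2909$ ($E = -69989 + 67080 = -2909$)
$N = - \frac{1}{3320489}$ ($N = \frac{1}{-3523944 + 203455} = \frac{1}{-3320489} = - \frac{1}{3320489} \approx -3.0116 \cdot 10^{-7}$)
$\left(A{\left(468 \right)} + N\right) \left(E + \left(-319 - 32\right)^{2}\right) = \left(-73 - \frac{1}{3320489}\right) \left(-2909 + \left(-319 - 32\right)^{2}\right) = - \frac{242395698 \left(-2909 + \left(-351\right)^{2}\right)}{3320489} = - \frac{242395698 \left(-2909 + 123201\right)}{3320489} = \left(- \frac{242395698}{3320489}\right) 120292 = - \frac{29158263303816}{3320489}$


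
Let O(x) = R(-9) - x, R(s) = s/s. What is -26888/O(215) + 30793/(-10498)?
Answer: 137840261/1123286 ≈ 122.71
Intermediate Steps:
R(s) = 1
O(x) = 1 - x
-26888/O(215) + 30793/(-10498) = -26888/(1 - 1*215) + 30793/(-10498) = -26888/(1 - 215) + 30793*(-1/10498) = -26888/(-214) - 30793/10498 = -26888*(-1/214) - 30793/10498 = 13444/107 - 30793/10498 = 137840261/1123286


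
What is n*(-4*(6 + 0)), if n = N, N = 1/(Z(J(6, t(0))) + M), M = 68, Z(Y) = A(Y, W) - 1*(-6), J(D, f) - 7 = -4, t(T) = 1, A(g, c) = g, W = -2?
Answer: -24/77 ≈ -0.31169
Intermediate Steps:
J(D, f) = 3 (J(D, f) = 7 - 4 = 3)
Z(Y) = 6 + Y (Z(Y) = Y - 1*(-6) = Y + 6 = 6 + Y)
N = 1/77 (N = 1/((6 + 3) + 68) = 1/(9 + 68) = 1/77 ≈ 0.012987)
n = 1/77 ≈ 0.012987
n*(-4*(6 + 0)) = (-4*(6 + 0))/77 = (-4*6)/77 = (1/77)*(-24) = -24/77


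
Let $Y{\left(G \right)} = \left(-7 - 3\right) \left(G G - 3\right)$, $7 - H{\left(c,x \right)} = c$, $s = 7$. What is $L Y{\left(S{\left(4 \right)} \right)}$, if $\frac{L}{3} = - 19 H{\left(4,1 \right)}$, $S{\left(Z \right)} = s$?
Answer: $78660$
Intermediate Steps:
$H{\left(c,x \right)} = 7 - c$
$S{\left(Z \right)} = 7$
$Y{\left(G \right)} = 30 - 10 G^{2}$ ($Y{\left(G \right)} = - 10 \left(G^{2} - 3\right) = - 10 \left(-3 + G^{2}\right) = 30 - 10 G^{2}$)
$L = -171$ ($L = 3 \left(- 19 \left(7 - 4\right)\right) = 3 \left(\left(-19\right) 3\right) = 3 \left(-57\right) = -171$)
$L Y{\left(S{\left(4 \right)} \right)} = - 171 \left(30 - 10 \cdot 7^{2}\right) = - 171 \left(30 - 490\right) = \left(-171\right) \left(-460\right) = 78660$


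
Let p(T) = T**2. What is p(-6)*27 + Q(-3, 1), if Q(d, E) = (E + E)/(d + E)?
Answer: 971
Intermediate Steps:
Q(d, E) = 2*E/(E + d) (Q(d, E) = (2*E)/(E + d) = 2*E/(E + d))
p(-6)*27 + Q(-3, 1) = (-6)**2*27 + 2*1/(1 - 3) = 36*27 + 2*1/(-2) = 972 + 2*1*(-1/2) = 972 - 1 = 971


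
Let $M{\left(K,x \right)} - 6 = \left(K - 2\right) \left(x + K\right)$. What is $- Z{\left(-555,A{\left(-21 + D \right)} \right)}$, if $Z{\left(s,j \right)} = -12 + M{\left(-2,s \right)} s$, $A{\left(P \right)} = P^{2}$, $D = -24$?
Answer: $1239882$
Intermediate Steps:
$M{\left(K,x \right)} = 6 + \left(-2 + K\right) \left(K + x\right)$ ($M{\left(K,x \right)} = 6 + \left(K - 2\right) \left(x + K\right) = 6 + \left(-2 + K\right) \left(K + x\right)$)
$Z{\left(s,j \right)} = -12 + s \left(14 - 4 s\right)$ ($Z{\left(s,j \right)} = -12 + \left(6 + \left(-2\right)^{2} - -4 - 2 s - 2 s\right) s = -12 + \left(6 + 4 + 4 - 2 s - 2 s\right) s = -12 + \left(14 - 4 s\right) s = -12 + s \left(14 - 4 s\right)$)
$- Z{\left(-555,A{\left(-21 + D \right)} \right)} = - (-12 - 4 \left(-555\right)^{2} + 14 \left(-555\right)) = - (-12 - 1232100 - 7770) = \left(-1\right) \left(-1239882\right) = 1239882$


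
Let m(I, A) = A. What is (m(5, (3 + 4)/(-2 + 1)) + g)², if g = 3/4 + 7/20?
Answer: 3481/100 ≈ 34.810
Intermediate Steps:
g = 11/10 (g = 3*(¼) + 7*(1/20) = ¾ + 7/20 = 11/10 ≈ 1.1000)
(m(5, (3 + 4)/(-2 + 1)) + g)² = ((3 + 4)/(-2 + 1) + 11/10)² = (7/(-1) + 11/10)² = (7*(-1) + 11/10)² = (-7 + 11/10)² = (-59/10)² = 3481/100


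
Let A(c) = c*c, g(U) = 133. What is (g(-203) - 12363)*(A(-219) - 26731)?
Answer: -259642900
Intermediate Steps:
A(c) = c**2
(g(-203) - 12363)*(A(-219) - 26731) = (133 - 12363)*((-219)**2 - 26731) = -12230*(47961 - 26731) = -12230*21230 = -259642900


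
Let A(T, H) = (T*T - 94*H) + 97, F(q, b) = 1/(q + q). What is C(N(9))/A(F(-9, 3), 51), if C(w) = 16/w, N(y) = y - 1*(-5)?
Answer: -2592/10652789 ≈ -0.00024332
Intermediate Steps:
N(y) = 5 + y (N(y) = y + 5 = 5 + y)
F(q, b) = 1/(2*q)
A(T, H) = 97 + T² - 94*H (A(T, H) = (T² - 94*H) + 97 = 97 + T² - 94*H)
C(N(9))/A(F(-9, 3), 51) = (16/(5 + 9))/(97 + ((½)/(-9))² - 94*51) = (16/14)/(97 + ((½)*(-⅑))² - 4794) = (16*(1/14))/(97 + (-1/18)² - 4794) = 8/(7*(97 + 1/324 - 4794)) = 8/(7*(-1521827/324)) = (8/7)*(-324/1521827) = -2592/10652789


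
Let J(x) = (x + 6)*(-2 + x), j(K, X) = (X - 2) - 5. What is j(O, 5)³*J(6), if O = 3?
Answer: -384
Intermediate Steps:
j(K, X) = -7 + X (j(K, X) = (-2 + X) - 5 = -7 + X)
J(x) = (-2 + x)*(6 + x) (J(x) = (6 + x)*(-2 + x) = (-2 + x)*(6 + x))
j(O, 5)³*J(6) = (-7 + 5)³*(-12 + 6² + 4*6) = (-2)³*(-12 + 36 + 24) = -8*48 = -384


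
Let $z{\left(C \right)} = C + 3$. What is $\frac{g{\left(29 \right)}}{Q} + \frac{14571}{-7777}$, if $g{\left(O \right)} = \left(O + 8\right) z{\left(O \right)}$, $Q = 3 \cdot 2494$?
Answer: $- \frac{49906127}{29093757} \approx -1.7154$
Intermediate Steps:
$z{\left(C \right)} = 3 + C$
$Q = 7482$
$g{\left(O \right)} = \left(3 + O\right) \left(8 + O\right)$ ($g{\left(O \right)} = \left(O + 8\right) \left(3 + O\right) = \left(8 + O\right) \left(3 + O\right) = \left(3 + O\right) \left(8 + O\right)$)
$\frac{g{\left(29 \right)}}{Q} + \frac{14571}{-7777} = \frac{\left(3 + 29\right) \left(8 + 29\right)}{7482} + \frac{14571}{-7777} = 32 \cdot 37 \cdot \frac{1}{7482} + 14571 \left(- \frac{1}{7777}\right) = 1184 \cdot \frac{1}{7482} - \frac{14571}{7777} = \frac{592}{3741} - \frac{14571}{7777} = - \frac{49906127}{29093757}$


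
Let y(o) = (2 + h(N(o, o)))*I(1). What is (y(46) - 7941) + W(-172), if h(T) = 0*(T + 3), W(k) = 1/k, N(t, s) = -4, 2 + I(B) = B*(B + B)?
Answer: -1365853/172 ≈ -7941.0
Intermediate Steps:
I(B) = -2 + 2*B² (I(B) = -2 + B*(B + B) = -2 + B*(2*B) = -2 + 2*B²)
h(T) = 0 (h(T) = 0*(3 + T) = 0)
y(o) = 0 (y(o) = (2 + 0)*(-2 + 2*1²) = 2*(-2 + 2*1) = 2*(-2 + 2) = 2*0 = 0)
(y(46) - 7941) + W(-172) = (0 - 7941) + 1/(-172) = -7941 - 1/172 = -1365853/172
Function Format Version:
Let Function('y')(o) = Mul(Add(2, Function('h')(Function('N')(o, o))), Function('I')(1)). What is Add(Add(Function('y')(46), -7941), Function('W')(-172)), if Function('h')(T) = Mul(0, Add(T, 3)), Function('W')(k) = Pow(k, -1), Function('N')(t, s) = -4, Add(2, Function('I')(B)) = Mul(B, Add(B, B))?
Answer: Rational(-1365853, 172) ≈ -7941.0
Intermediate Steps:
Function('I')(B) = Add(-2, Mul(2, Pow(B, 2))) (Function('I')(B) = Add(-2, Mul(B, Add(B, B))) = Add(-2, Mul(B, Mul(2, B))) = Add(-2, Mul(2, Pow(B, 2))))
Function('h')(T) = 0 (Function('h')(T) = Mul(0, Add(3, T)) = 0)
Function('y')(o) = 0 (Function('y')(o) = Mul(Add(2, 0), Add(-2, Mul(2, Pow(1, 2)))) = Mul(2, Add(-2, Mul(2, 1))) = Mul(2, Add(-2, 2)) = Mul(2, 0) = 0)
Add(Add(Function('y')(46), -7941), Function('W')(-172)) = Add(Add(0, -7941), Pow(-172, -1)) = Add(-7941, Rational(-1, 172)) = Rational(-1365853, 172)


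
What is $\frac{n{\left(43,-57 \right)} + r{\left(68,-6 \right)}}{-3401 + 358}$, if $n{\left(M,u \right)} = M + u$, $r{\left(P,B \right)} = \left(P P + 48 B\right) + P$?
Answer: $- \frac{4390}{3043} \approx -1.4427$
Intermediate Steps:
$r{\left(P,B \right)} = P + P^{2} + 48 B$ ($r{\left(P,B \right)} = \left(P^{2} + 48 B\right) + P = P + P^{2} + 48 B$)
$\frac{n{\left(43,-57 \right)} + r{\left(68,-6 \right)}}{-3401 + 358} = \frac{\left(43 - 57\right) + \left(68 + 68^{2} + 48 \left(-6\right)\right)}{-3401 + 358} = \frac{-14 + \left(68 + 4624 - 288\right)}{-3043} = \left(-14 + 4404\right) \left(- \frac{1}{3043}\right) = 4390 \left(- \frac{1}{3043}\right) = - \frac{4390}{3043}$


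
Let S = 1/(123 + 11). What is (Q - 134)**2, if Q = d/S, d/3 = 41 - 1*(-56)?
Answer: 1510099600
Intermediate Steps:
d = 291 (d = 3*(41 - 1*(-56)) = 3*(41 + 56) = 3*97 = 291)
S = 1/134 ≈ 0.0074627
Q = 38994 (Q = 291/(1/134) = 291*134 = 38994)
(Q - 134)**2 = (38994 - 134)**2 = 38860**2 = 1510099600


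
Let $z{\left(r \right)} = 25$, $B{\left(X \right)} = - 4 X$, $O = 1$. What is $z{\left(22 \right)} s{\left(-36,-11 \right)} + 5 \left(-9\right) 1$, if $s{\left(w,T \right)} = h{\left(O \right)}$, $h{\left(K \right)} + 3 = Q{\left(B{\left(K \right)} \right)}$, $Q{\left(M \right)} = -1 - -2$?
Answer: $-95$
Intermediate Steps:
$Q{\left(M \right)} = 1$ ($Q{\left(M \right)} = -1 + 2 = 1$)
$h{\left(K \right)} = -2$ ($h{\left(K \right)} = -3 + 1 = -2$)
$s{\left(w,T \right)} = -2$
$z{\left(22 \right)} s{\left(-36,-11 \right)} + 5 \left(-9\right) 1 = 25 \left(-2\right) + 5 \left(-9\right) 1 = -50 - 45 = -95$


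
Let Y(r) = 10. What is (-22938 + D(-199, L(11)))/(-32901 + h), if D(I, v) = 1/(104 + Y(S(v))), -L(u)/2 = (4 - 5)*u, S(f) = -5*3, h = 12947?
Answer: 237721/206796 ≈ 1.1495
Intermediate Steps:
S(f) = -15
L(u) = 2*u (L(u) = -2*(4 - 5)*u = -(-2)*u = 2*u)
D(I, v) = 1/114 (D(I, v) = 1/(104 + 10) = 1/114)
(-22938 + D(-199, L(11)))/(-32901 + h) = (-22938 + 1/114)/(-32901 + 12947) = -2614931/114/(-19954) = -2614931/114*(-1/19954) = 237721/206796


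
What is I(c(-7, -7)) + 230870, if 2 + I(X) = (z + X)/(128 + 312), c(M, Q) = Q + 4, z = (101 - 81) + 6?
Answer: 101581943/440 ≈ 2.3087e+5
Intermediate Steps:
z = 26 (z = 20 + 6 = 26)
c(M, Q) = 4 + Q
I(X) = -427/220 + X/440 (I(X) = -2 + (26 + X)/(128 + 312) = -2 + (26 + X)/440 = -2 + (26 + X)*(1/440) = -2 + (13/220 + X/440) = -427/220 + X/440)
I(c(-7, -7)) + 230870 = (-427/220 + (4 - 7)/440) + 230870 = (-427/220 + (1/440)*(-3)) + 230870 = (-427/220 - 3/440) + 230870 = -857/440 + 230870 = 101581943/440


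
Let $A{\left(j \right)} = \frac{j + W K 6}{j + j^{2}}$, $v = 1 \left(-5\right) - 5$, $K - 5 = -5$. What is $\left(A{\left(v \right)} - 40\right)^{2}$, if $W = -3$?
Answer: $\frac{130321}{81} \approx 1608.9$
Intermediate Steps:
$K = 0$ ($K = 5 - 5 = 0$)
$v = -10$ ($v = -5 - 5 = -10$)
$A{\left(j \right)} = \frac{j}{j + j^{2}}$ ($A{\left(j \right)} = \frac{j + \left(-3\right) 0 \cdot 6}{j + j^{2}} = \frac{j + 0 \cdot 6}{j + j^{2}} = \frac{j + 0}{j + j^{2}} = \frac{j}{j + j^{2}}$)
$\left(A{\left(v \right)} - 40\right)^{2} = \left(\frac{1}{1 - 10} - 40\right)^{2} = \left(\frac{1}{-9} - 40\right)^{2} = \left(- \frac{1}{9} - 40\right)^{2} = \left(- \frac{361}{9}\right)^{2} = \frac{130321}{81}$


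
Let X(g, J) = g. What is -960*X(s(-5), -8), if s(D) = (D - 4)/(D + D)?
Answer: -864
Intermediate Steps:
s(D) = (-4 + D)/(2*D) (s(D) = (-4 + D)/((2*D)) = (-4 + D)*(1/(2*D)) = (-4 + D)/(2*D))
-960*X(s(-5), -8) = -480*(-4 - 5)/(-5) = -480*(-1)*(-9)/5 = -960*9/10 = -864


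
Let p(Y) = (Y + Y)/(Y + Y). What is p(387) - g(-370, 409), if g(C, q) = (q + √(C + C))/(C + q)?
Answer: -370/39 - 2*I*√185/39 ≈ -9.4872 - 0.69751*I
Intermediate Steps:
g(C, q) = (q + √2*√C)/(C + q) (g(C, q) = (q + √(2*C))/(C + q) = (q + √2*√C)/(C + q))
p(Y) = 1 (p(Y) = (2*Y)/((2*Y)) = (2*Y)*(1/(2*Y)) = 1)
p(387) - g(-370, 409) = 1 - (409 + √2*√(-370))/(-370 + 409) = 1 - (409 + √2*(I*√370))/39 = 1 - (409 + 2*I*√185)/39 = 1 - (409/39 + 2*I*√185/39) = 1 + (-409/39 - 2*I*√185/39) = -370/39 - 2*I*√185/39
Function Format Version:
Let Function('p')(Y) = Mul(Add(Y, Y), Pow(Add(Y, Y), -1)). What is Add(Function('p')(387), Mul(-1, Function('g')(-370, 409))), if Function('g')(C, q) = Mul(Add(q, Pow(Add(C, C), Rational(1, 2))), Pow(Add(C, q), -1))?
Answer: Add(Rational(-370, 39), Mul(Rational(-2, 39), I, Pow(185, Rational(1, 2)))) ≈ Add(-9.4872, Mul(-0.69751, I))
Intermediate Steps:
Function('g')(C, q) = Mul(Pow(Add(C, q), -1), Add(q, Mul(Pow(2, Rational(1, 2)), Pow(C, Rational(1, 2))))) (Function('g')(C, q) = Mul(Add(q, Pow(Mul(2, C), Rational(1, 2))), Pow(Add(C, q), -1)) = Mul(Add(q, Mul(Pow(2, Rational(1, 2)), Pow(C, Rational(1, 2)))), Pow(Add(C, q), -1)) = Mul(Pow(Add(C, q), -1), Add(q, Mul(Pow(2, Rational(1, 2)), Pow(C, Rational(1, 2))))))
Function('p')(Y) = 1 (Function('p')(Y) = Mul(Mul(2, Y), Pow(Mul(2, Y), -1)) = Mul(Mul(2, Y), Mul(Rational(1, 2), Pow(Y, -1))) = 1)
Add(Function('p')(387), Mul(-1, Function('g')(-370, 409))) = Add(1, Mul(-1, Mul(Pow(Add(-370, 409), -1), Add(409, Mul(Pow(2, Rational(1, 2)), Pow(-370, Rational(1, 2))))))) = Add(1, Mul(-1, Mul(Pow(39, -1), Add(409, Mul(Pow(2, Rational(1, 2)), Mul(I, Pow(370, Rational(1, 2)))))))) = Add(1, Mul(-1, Mul(Rational(1, 39), Add(409, Mul(2, I, Pow(185, Rational(1, 2))))))) = Add(1, Mul(-1, Add(Rational(409, 39), Mul(Rational(2, 39), I, Pow(185, Rational(1, 2)))))) = Add(1, Add(Rational(-409, 39), Mul(Rational(-2, 39), I, Pow(185, Rational(1, 2))))) = Add(Rational(-370, 39), Mul(Rational(-2, 39), I, Pow(185, Rational(1, 2))))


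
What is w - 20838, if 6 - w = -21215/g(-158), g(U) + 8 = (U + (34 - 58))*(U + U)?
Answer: -1197902113/57504 ≈ -20832.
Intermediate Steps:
g(U) = -8 + 2*U*(-24 + U) (g(U) = -8 + (U + (34 - 58))*(U + U) = -8 + (U - 24)*(2*U) = -8 + (-24 + U)*(2*U) = -8 + 2*U*(-24 + U))
w = 366239/57504 (w = 6 - (-21215)/(-8 - 48*(-158) + 2*(-158)²) = 6 - (-21215)/(-8 + 7584 + 2*24964) = 6 - (-21215)/(-8 + 7584 + 49928) = 6 - (-21215)/57504 = 6 - 1*(-21215/57504) = 6 + 21215/57504 = 366239/57504 ≈ 6.3689)
w - 20838 = 366239/57504 - 20838 = -1197902113/57504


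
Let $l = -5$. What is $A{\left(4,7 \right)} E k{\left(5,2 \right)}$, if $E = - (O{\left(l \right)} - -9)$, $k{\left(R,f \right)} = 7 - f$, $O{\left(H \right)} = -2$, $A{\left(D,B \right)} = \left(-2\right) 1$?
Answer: $70$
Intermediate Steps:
$A{\left(D,B \right)} = -2$
$E = -7$ ($E = - (-2 - -9) = - (-2 + 9) = \left(-1\right) 7 = -7$)
$A{\left(4,7 \right)} E k{\left(5,2 \right)} = \left(-2\right) \left(-7\right) \left(7 - 2\right) = 14 \left(7 - 2\right) = 14 \cdot 5 = 70$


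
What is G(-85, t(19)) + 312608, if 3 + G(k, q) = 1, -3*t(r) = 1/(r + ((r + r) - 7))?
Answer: 312606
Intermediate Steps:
t(r) = -1/(3*(-7 + 3*r)) (t(r) = -1/(3*(r + ((r + r) - 7))) = -1/(3*(r + (2*r - 7))) = -1/(3*(r + (-7 + 2*r))) = -1/(3*(-7 + 3*r)))
G(k, q) = -2 (G(k, q) = -3 + 1 = -2)
G(-85, t(19)) + 312608 = -2 + 312608 = 312606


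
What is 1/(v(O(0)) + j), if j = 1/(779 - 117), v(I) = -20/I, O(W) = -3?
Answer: 1986/13243 ≈ 0.14997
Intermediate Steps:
j = 1/662 ≈ 0.0015106
1/(v(O(0)) + j) = 1/(-20/(-3) + 1/662) = 1/(-20*(-⅓) + 1/662) = 1/(20/3 + 1/662) = 1/(13243/1986) = 1986/13243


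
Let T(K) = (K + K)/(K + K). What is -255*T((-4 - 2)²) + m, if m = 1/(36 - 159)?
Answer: -31366/123 ≈ -255.01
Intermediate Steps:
T(K) = 1 (T(K) = (2*K)/((2*K)) = (2*K)*(1/(2*K)) = 1)
m = -1/123 (m = 1/(-123) = -1/123 ≈ -0.0081301)
-255*T((-4 - 2)²) + m = -255*1 - 1/123 = -255 - 1/123 = -31366/123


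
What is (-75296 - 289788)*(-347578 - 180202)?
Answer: 192684033520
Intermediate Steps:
(-75296 - 289788)*(-347578 - 180202) = -365084*(-527780) = 192684033520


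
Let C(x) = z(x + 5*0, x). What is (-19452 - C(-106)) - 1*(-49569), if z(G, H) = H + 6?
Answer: 30217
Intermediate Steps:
z(G, H) = 6 + H
C(x) = 6 + x
(-19452 - C(-106)) - 1*(-49569) = (-19452 - (6 - 106)) - 1*(-49569) = (-19452 - 1*(-100)) + 49569 = (-19452 + 100) + 49569 = -19352 + 49569 = 30217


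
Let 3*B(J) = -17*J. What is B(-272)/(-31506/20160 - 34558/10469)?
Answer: -54217694720/171087599 ≈ -316.90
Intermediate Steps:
B(J) = -17*J/3 (B(J) = (-17*J)/3 = -17*J/3)
B(-272)/(-31506/20160 - 34558/10469) = (-17/3*(-272))/(-31506/20160 - 34558/10469) = 4624/(3*(-31506*1/20160 - 34558*1/10469)) = 4624/(3*(-5251/3360 - 34558/10469)) = 4624/(3*(-171087599/35175840)) = (4624/3)*(-35175840/171087599) = -54217694720/171087599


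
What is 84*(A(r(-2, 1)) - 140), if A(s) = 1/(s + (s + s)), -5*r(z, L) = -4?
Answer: -11725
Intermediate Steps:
r(z, L) = ⅘ (r(z, L) = -⅕*(-4) = ⅘)
A(s) = 1/(3*s) (A(s) = 1/(s + 2*s) = 1/(3*s))
84*(A(r(-2, 1)) - 140) = 84*(1/(3*(⅘)) - 140) = 84*((⅓)*(5/4) - 140) = 84*(5/12 - 140) = 84*(-1675/12) = -11725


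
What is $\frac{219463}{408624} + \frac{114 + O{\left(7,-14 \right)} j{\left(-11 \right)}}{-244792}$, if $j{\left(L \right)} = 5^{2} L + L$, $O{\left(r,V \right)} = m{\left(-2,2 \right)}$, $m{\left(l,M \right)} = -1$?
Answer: $\frac{6694917137}{12503485776} \approx 0.53544$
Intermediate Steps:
$O{\left(r,V \right)} = -1$
$j{\left(L \right)} = 26 L$ ($j{\left(L \right)} = 25 L + L = 26 L$)
$\frac{219463}{408624} + \frac{114 + O{\left(7,-14 \right)} j{\left(-11 \right)}}{-244792} = \frac{219463}{408624} + \frac{114 - 26 \left(-11\right)}{-244792} = 219463 \cdot \frac{1}{408624} + \left(114 - -286\right) \left(- \frac{1}{244792}\right) = \frac{219463}{408624} + \left(114 + 286\right) \left(- \frac{1}{244792}\right) = \frac{219463}{408624} + 400 \left(- \frac{1}{244792}\right) = \frac{219463}{408624} - \frac{50}{30599} = \frac{6694917137}{12503485776}$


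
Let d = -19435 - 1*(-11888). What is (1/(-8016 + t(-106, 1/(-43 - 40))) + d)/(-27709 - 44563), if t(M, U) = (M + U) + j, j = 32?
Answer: 633448965/6066069014 ≈ 0.10442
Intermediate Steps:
d = -7547 (d = -19435 + 11888 = -7547)
t(M, U) = 32 + M + U (t(M, U) = (M + U) + 32 = 32 + M + U)
(1/(-8016 + t(-106, 1/(-43 - 40))) + d)/(-27709 - 44563) = (1/(-8016 + (32 - 106 + 1/(-43 - 40))) - 7547)/(-27709 - 44563) = (1/(-8016 + (32 - 106 + 1/(-83))) - 7547)/(-72272) = (1/(-8016 + (32 - 106 - 1/83)) - 7547)*(-1/72272) = (1/(-8016 - 6143/83) - 7547)*(-1/72272) = (1/(-671471/83) - 7547)*(-1/72272) = (-83/671471 - 7547)*(-1/72272) = -5067591720/671471*(-1/72272) = 633448965/6066069014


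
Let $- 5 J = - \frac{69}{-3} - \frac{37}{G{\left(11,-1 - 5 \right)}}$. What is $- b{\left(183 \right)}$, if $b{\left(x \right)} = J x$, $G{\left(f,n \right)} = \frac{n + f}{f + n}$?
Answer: $- \frac{2562}{5} \approx -512.4$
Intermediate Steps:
$G{\left(f,n \right)} = 1$ ($G{\left(f,n \right)} = \frac{f + n}{f + n} = 1$)
$J = \frac{14}{5}$ ($J = - \frac{- \frac{69}{-3} - \frac{37}{1}}{5} = - \frac{\left(-69\right) \left(- \frac{1}{3}\right) - 37}{5} = - \frac{23 - 37}{5} = \left(- \frac{1}{5}\right) \left(-14\right) = \frac{14}{5} \approx 2.8$)
$b{\left(x \right)} = \frac{14 x}{5}$
$- b{\left(183 \right)} = - \frac{14 \cdot 183}{5} = \left(-1\right) \frac{2562}{5} = - \frac{2562}{5}$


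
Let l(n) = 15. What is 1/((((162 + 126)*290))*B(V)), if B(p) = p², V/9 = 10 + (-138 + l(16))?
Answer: 1/86383817280 ≈ 1.1576e-11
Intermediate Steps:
V = -1017 (V = 9*(10 + (-138 + 15)) = 9*(10 - 123) = 9*(-113) = -1017)
1/((((162 + 126)*290))*B(V)) = 1/((((162 + 126)*290))*((-1017)²)) = 1/((288*290)*1034289) = (1/1034289)/83520 = (1/83520)*(1/1034289) = 1/86383817280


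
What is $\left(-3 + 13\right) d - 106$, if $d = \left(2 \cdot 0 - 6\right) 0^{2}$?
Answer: $-106$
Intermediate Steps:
$d = 0$ ($d = \left(0 - 6\right) 0 = \left(-6\right) 0 = 0$)
$\left(-3 + 13\right) d - 106 = \left(-3 + 13\right) 0 - 106 = 10 \cdot 0 - 106 = 0 - 106 = -106$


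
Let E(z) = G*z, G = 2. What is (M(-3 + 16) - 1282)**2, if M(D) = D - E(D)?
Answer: 1677025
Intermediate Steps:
E(z) = 2*z
M(D) = -D (M(D) = D - 2*D = -D)
(M(-3 + 16) - 1282)**2 = (-(-3 + 16) - 1282)**2 = (-1*13 - 1282)**2 = (-13 - 1282)**2 = (-1295)**2 = 1677025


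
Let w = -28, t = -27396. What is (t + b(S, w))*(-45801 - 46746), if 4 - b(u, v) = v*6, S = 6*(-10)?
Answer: 2519499528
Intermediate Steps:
S = -60
b(u, v) = 4 - 6*v (b(u, v) = 4 - v*6 = 4 - 6*v)
(t + b(S, w))*(-45801 - 46746) = (-27396 + (4 - 6*(-28)))*(-45801 - 46746) = (-27396 + (4 + 168))*(-92547) = (-27396 + 172)*(-92547) = -27224*(-92547) = 2519499528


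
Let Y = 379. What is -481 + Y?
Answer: -102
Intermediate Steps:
-481 + Y = -481 + 379 = -102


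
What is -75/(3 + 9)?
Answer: -25/4 ≈ -6.2500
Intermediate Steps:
-75/(3 + 9) = -75/12 = (1/12)*(-75) = -25/4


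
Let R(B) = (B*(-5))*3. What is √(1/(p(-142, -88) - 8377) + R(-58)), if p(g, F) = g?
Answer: 41*√37560271/8519 ≈ 29.496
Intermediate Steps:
R(B) = -15*B (R(B) = -5*B*3 = -15*B)
√(1/(p(-142, -88) - 8377) + R(-58)) = √(1/(-142 - 8377) - 15*(-58)) = √(1/(-8519) + 870) = √(-1/8519 + 870) = √(7411529/8519) = 41*√37560271/8519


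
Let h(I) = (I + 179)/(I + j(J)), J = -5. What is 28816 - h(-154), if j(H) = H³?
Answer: 8039689/279 ≈ 28816.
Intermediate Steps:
h(I) = (179 + I)/(-125 + I) (h(I) = (I + 179)/(I + (-5)³) = (179 + I)/(I - 125) = (179 + I)/(-125 + I))
28816 - h(-154) = 28816 - (179 - 154)/(-125 - 154) = 28816 - 25/(-279) = 28816 - (-1)*25/279 = 28816 - 1*(-25/279) = 28816 + 25/279 = 8039689/279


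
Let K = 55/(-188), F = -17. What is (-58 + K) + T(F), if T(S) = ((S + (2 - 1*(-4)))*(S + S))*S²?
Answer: 20309209/188 ≈ 1.0803e+5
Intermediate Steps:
K = -55/188 (K = 55*(-1/188) = -55/188 ≈ -0.29255)
T(S) = 2*S³*(6 + S) (T(S) = ((S + (2 + 4))*(2*S))*S² = ((S + 6)*(2*S))*S² = ((6 + S)*(2*S))*S² = (2*S*(6 + S))*S² = 2*S³*(6 + S))
(-58 + K) + T(F) = (-58 - 55/188) + 2*(-17)³*(6 - 17) = -10959/188 + 2*(-4913)*(-11) = -10959/188 + 108086 = 20309209/188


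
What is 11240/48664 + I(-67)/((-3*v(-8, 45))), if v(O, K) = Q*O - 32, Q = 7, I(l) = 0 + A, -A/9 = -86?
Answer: 76957/24332 ≈ 3.1628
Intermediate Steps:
A = 774 (A = -9*(-86) = 774)
I(l) = 774 (I(l) = 0 + 774 = 774)
v(O, K) = -32 + 7*O (v(O, K) = 7*O - 32 = -32 + 7*O)
11240/48664 + I(-67)/((-3*v(-8, 45))) = 11240/48664 + 774/((-3*(-32 + 7*(-8)))) = 11240*(1/48664) + 774/((-3*(-32 - 56))) = 1405/6083 + 774/((-3*(-88))) = 1405/6083 + 774/264 = 1405/6083 + 774*(1/264) = 1405/6083 + 129/44 = 76957/24332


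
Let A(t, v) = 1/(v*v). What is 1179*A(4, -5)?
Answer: 1179/25 ≈ 47.160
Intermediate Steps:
A(t, v) = v⁻² (A(t, v) = 1/(v²) = v⁻²)
1179*A(4, -5) = 1179/(-5)² = 1179*(1/25) = 1179/25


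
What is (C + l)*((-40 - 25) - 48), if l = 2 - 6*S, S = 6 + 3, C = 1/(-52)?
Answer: 305665/52 ≈ 5878.2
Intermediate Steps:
C = -1/52 ≈ -0.019231
S = 9
l = -52 (l = 2 - 6*9 = 2 - 54 = -52)
(C + l)*((-40 - 25) - 48) = (-1/52 - 52)*((-40 - 25) - 48) = -2705*(-65 - 48)/52 = -2705/52*(-113) = 305665/52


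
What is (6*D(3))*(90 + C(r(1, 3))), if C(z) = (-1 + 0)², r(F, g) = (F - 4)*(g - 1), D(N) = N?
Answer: 1638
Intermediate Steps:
r(F, g) = (-1 + g)*(-4 + F) (r(F, g) = (-4 + F)*(-1 + g) = (-1 + g)*(-4 + F))
C(z) = 1 (C(z) = (-1)² = 1)
(6*D(3))*(90 + C(r(1, 3))) = (6*3)*(90 + 1) = 18*91 = 1638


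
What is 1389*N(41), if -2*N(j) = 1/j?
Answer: -1389/82 ≈ -16.939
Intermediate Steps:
N(j) = -1/(2*j)
1389*N(41) = 1389*(-½/41) = 1389*(-½*1/41) = 1389*(-1/82) = -1389/82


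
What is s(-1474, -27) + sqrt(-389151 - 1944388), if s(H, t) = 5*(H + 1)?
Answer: -7365 + I*sqrt(2333539) ≈ -7365.0 + 1527.6*I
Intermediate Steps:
s(H, t) = 5 + 5*H (s(H, t) = 5*(1 + H) = 5 + 5*H)
s(-1474, -27) + sqrt(-389151 - 1944388) = (5 + 5*(-1474)) + sqrt(-389151 - 1944388) = (5 - 7370) + sqrt(-2333539) = -7365 + I*sqrt(2333539)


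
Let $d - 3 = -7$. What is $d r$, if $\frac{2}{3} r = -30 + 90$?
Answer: $-360$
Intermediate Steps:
$d = -4$ ($d = 3 - 7 = -4$)
$r = 90$ ($r = \frac{3 \left(-30 + 90\right)}{2} = \frac{3}{2} \cdot 60 = 90$)
$d r = \left(-4\right) 90 = -360$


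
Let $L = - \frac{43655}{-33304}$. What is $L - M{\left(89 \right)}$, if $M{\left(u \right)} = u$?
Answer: $- \frac{2920401}{33304} \approx -87.689$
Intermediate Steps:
$L = \frac{43655}{33304}$ ($L = \left(-43655\right) \left(- \frac{1}{33304}\right) = \frac{43655}{33304} \approx 1.3108$)
$L - M{\left(89 \right)} = \frac{43655}{33304} - 89 = - \frac{2920401}{33304}$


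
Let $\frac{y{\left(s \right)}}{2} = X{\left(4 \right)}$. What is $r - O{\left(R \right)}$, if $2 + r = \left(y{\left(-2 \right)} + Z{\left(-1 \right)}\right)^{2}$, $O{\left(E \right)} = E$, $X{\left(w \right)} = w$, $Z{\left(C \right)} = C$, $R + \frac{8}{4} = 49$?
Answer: $0$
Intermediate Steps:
$R = 47$ ($R = -2 + 49 = 47$)
$y{\left(s \right)} = 8$ ($y{\left(s \right)} = 2 \cdot 4 = 8$)
$r = 47$ ($r = -2 + \left(8 - 1\right)^{2} = -2 + 7^{2} = -2 + 49 = 47$)
$r - O{\left(R \right)} = 47 - 47 = 0$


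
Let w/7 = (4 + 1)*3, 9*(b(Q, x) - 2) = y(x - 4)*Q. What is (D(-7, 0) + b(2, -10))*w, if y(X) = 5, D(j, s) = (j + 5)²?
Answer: 2240/3 ≈ 746.67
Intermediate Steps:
D(j, s) = (5 + j)²
b(Q, x) = 2 + 5*Q/9 (b(Q, x) = 2 + (5*Q)/9 = 2 + 5*Q/9)
w = 105 (w = 7*((4 + 1)*3) = 7*(5*3) = 7*15 = 105)
(D(-7, 0) + b(2, -10))*w = ((5 - 7)² + (2 + (5/9)*2))*105 = ((-2)² + (2 + 10/9))*105 = (4 + 28/9)*105 = (64/9)*105 = 2240/3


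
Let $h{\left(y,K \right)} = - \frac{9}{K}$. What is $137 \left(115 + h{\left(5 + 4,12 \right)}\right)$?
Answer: $\frac{62609}{4} \approx 15652.0$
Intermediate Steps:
$137 \left(115 + h{\left(5 + 4,12 \right)}\right) = 137 \left(115 - \frac{9}{12}\right) = 137 \left(115 - \frac{3}{4}\right) = 137 \cdot \frac{457}{4} = \frac{62609}{4}$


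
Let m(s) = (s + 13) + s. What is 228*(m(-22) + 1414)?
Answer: 315324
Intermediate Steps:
m(s) = 13 + 2*s (m(s) = (13 + s) + s = 13 + 2*s)
228*(m(-22) + 1414) = 228*((13 + 2*(-22)) + 1414) = 228*((13 - 44) + 1414) = 228*(-31 + 1414) = 228*1383 = 315324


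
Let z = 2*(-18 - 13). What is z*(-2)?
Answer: 124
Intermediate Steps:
z = -62 (z = 2*(-31) = -62)
z*(-2) = -62*(-2) = 124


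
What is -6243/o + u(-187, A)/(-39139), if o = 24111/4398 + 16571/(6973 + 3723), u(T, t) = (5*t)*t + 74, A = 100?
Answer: -1918464602055542/2157671191241 ≈ -889.14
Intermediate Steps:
u(T, t) = 74 + 5*t**2 (u(T, t) = 5*t**2 + 74 = 74 + 5*t**2)
o = 55128419/7840168 (o = 24111*(1/4398) + 16571/10696 = 8037/1466 + 16571*(1/10696) = 8037/1466 + 16571/10696 = 55128419/7840168 ≈ 7.0315)
-6243/o + u(-187, A)/(-39139) = -6243/55128419/7840168 + (74 + 5*100**2)/(-39139) = -6243*7840168/55128419 + (74 + 5*10000)*(-1/39139) = -48946168824/55128419 + (74 + 50000)*(-1/39139) = -48946168824/55128419 + 50074*(-1/39139) = -48946168824/55128419 - 50074/39139 = -1918464602055542/2157671191241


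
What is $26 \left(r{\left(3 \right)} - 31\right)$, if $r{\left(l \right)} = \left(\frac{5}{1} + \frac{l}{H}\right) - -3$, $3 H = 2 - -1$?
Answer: $-520$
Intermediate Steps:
$H = 1$ ($H = \frac{2 - -1}{3} = \frac{2 + 1}{3} = \frac{1}{3} \cdot 3 = 1$)
$r{\left(l \right)} = 8 + l$ ($r{\left(l \right)} = \left(\frac{5}{1} + \frac{l}{1}\right) - -3 = \left(5 \cdot 1 + l 1\right) + 3 = \left(5 + l\right) + 3 = 8 + l$)
$26 \left(r{\left(3 \right)} - 31\right) = 26 \left(\left(8 + 3\right) - 31\right) = 26 \left(11 - 31\right) = 26 \left(-20\right) = -520$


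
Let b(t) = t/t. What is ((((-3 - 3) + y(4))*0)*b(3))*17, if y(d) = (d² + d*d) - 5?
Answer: 0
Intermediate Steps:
y(d) = -5 + 2*d² (y(d) = (d² + d²) - 5 = 2*d² - 5 = -5 + 2*d²)
b(t) = 1
((((-3 - 3) + y(4))*0)*b(3))*17 = ((((-3 - 3) + (-5 + 2*4²))*0)*1)*17 = (((-6 + (-5 + 2*16))*0)*1)*17 = (((-6 + (-5 + 32))*0)*1)*17 = (((-6 + 27)*0)*1)*17 = ((21*0)*1)*17 = (0*1)*17 = 0*17 = 0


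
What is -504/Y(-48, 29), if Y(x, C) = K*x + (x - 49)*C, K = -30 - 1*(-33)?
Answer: 504/2957 ≈ 0.17044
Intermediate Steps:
K = 3 (K = -30 + 33 = 3)
Y(x, C) = 3*x + C*(-49 + x) (Y(x, C) = 3*x + (x - 49)*C = 3*x + (-49 + x)*C = 3*x + C*(-49 + x))
-504/Y(-48, 29) = -504/(-49*29 + 3*(-48) + 29*(-48)) = -504/(-1421 - 144 - 1392) = -504/(-2957) = -504*(-1/2957) = 504/2957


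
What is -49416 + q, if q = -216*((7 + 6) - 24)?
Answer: -47040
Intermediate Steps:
q = 2376 (q = -216*(13 - 24) = -216*(-11) = 2376)
-49416 + q = -49416 + 2376 = -47040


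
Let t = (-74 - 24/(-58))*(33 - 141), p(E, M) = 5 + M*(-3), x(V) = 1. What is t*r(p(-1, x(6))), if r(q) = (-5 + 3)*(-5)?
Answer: 2304720/29 ≈ 79473.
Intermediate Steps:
p(E, M) = 5 - 3*M
r(q) = 10 (r(q) = -2*(-5) = 10)
t = 230472/29 (t = (-74 - 24*(-1/58))*(-108) = (-74 + 12/29)*(-108) = -2134/29*(-108) = 230472/29 ≈ 7947.3)
t*r(p(-1, x(6))) = (230472/29)*10 = 2304720/29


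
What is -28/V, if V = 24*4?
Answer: -7/24 ≈ -0.29167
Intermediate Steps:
V = 96
-28/V = -28/96 = (1/96)*(-28) = -7/24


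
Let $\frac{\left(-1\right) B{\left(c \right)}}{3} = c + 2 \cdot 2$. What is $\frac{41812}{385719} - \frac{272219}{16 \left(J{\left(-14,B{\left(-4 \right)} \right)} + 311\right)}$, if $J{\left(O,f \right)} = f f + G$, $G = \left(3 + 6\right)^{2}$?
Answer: $- \frac{104737795597}{2419229568} \approx -43.294$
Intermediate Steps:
$G = 81$ ($G = 9^{2} = 81$)
$B{\left(c \right)} = -12 - 3 c$ ($B{\left(c \right)} = - 3 \left(c + 2 \cdot 2\right) = - 3 \left(c + 4\right) = - 3 \left(4 + c\right) = -12 - 3 c$)
$J{\left(O,f \right)} = 81 + f^{2}$ ($J{\left(O,f \right)} = f f + 81 = f^{2} + 81 = 81 + f^{2}$)
$\frac{41812}{385719} - \frac{272219}{16 \left(J{\left(-14,B{\left(-4 \right)} \right)} + 311\right)} = \frac{41812}{385719} - \frac{272219}{16 \left(\left(81 + \left(-12 - -12\right)^{2}\right) + 311\right)} = 41812 \cdot \frac{1}{385719} - \frac{272219}{16 \left(\left(81 + \left(-12 + 12\right)^{2}\right) + 311\right)} = \frac{41812}{385719} - \frac{272219}{16 \left(\left(81 + 0^{2}\right) + 311\right)} = \frac{41812}{385719} - \frac{272219}{16 \left(\left(81 + 0\right) + 311\right)} = \frac{41812}{385719} - \frac{272219}{16 \left(81 + 311\right)} = \frac{41812}{385719} - \frac{272219}{16 \cdot 392} = \frac{41812}{385719} - \frac{272219}{6272} = - \frac{104737795597}{2419229568}$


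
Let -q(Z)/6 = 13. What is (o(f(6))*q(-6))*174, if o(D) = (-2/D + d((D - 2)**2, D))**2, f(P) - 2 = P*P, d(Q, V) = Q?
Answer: -8228596774788/361 ≈ -2.2794e+10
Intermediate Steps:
f(P) = 2 + P**2 (f(P) = 2 + P*P = 2 + P**2)
q(Z) = -78 (q(Z) = -6*13 = -78)
o(D) = ((-2 + D)**2 - 2/D)**2 (o(D) = (-2/D + (D - 2)**2)**2 = (-2/D + (-2 + D)**2)**2 = ((-2 + D)**2 - 2/D)**2)
(o(f(6))*q(-6))*174 = (((-2 + (2 + 6**2)*(-2 + (2 + 6**2))**2)**2/(2 + 6**2)**2)*(-78))*174 = (((-2 + (2 + 36)*(-2 + (2 + 36))**2)**2/(2 + 36)**2)*(-78))*174 = (((-2 + 38*(-2 + 38)**2)**2/38**2)*(-78))*174 = (((-2 + 38*36**2)**2/1444)*(-78))*174 = (((-2 + 38*1296)**2/1444)*(-78))*174 = (((-2 + 49248)**2/1444)*(-78))*174 = (((1/1444)*49246**2)*(-78))*174 = (((1/1444)*2425168516)*(-78))*174 = ((606292129/361)*(-78))*174 = -47290786062/361*174 = -8228596774788/361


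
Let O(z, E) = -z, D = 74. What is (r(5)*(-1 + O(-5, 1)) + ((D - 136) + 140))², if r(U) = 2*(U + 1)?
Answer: 15876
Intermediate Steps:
r(U) = 2 + 2*U (r(U) = 2*(1 + U) = 2 + 2*U)
(r(5)*(-1 + O(-5, 1)) + ((D - 136) + 140))² = ((2 + 2*5)*(-1 - 1*(-5)) + ((74 - 136) + 140))² = ((2 + 10)*(-1 + 5) + (-62 + 140))² = (12*4 + 78)² = (48 + 78)² = 126² = 15876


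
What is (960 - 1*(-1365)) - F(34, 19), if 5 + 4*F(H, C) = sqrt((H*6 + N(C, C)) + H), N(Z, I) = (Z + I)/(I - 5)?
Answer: 9305/4 - sqrt(11795)/28 ≈ 2322.4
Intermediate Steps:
N(Z, I) = (I + Z)/(-5 + I)
F(H, C) = -5/4 + sqrt(7*H + 2*C/(-5 + C))/4 (F(H, C) = -5/4 + sqrt((H*6 + (C + C)/(-5 + C)) + H)/4 = -5/4 + sqrt((6*H + (2*C)/(-5 + C)) + H)/4 = -5/4 + sqrt((6*H + 2*C/(-5 + C)) + H)/4 = -5/4 + sqrt(7*H + 2*C/(-5 + C))/4)
(960 - 1*(-1365)) - F(34, 19) = (960 - 1*(-1365)) - (-5/4 + sqrt((2*19 + 7*34*(-5 + 19))/(-5 + 19))/4) = (960 + 1365) - (-5/4 + sqrt((38 + 7*34*14)/14)/4) = 2325 - (-5/4 + sqrt((38 + 3332)/14)/4) = 2325 - (-5/4 + sqrt((1/14)*3370)/4) = 2325 - (-5/4 + sqrt(1685/7)/4) = 2325 - (-5/4 + (sqrt(11795)/7)/4) = 2325 - (-5/4 + sqrt(11795)/28) = 2325 + (5/4 - sqrt(11795)/28) = 9305/4 - sqrt(11795)/28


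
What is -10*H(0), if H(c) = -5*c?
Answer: 0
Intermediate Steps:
-10*H(0) = -(-50)*0 = -10*0 = 0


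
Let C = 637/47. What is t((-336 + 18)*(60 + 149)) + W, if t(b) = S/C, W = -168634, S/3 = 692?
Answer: -107322286/637 ≈ -1.6848e+5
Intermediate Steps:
S = 2076 (S = 3*692 = 2076)
C = 637/47 (C = 637*(1/47) = 637/47 ≈ 13.553)
t(b) = 97572/637 (t(b) = 2076/(637/47) = 2076*(47/637) = 97572/637)
t((-336 + 18)*(60 + 149)) + W = 97572/637 - 168634 = -107322286/637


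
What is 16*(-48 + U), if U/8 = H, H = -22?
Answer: -3584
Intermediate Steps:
U = -176 (U = 8*(-22) = -176)
16*(-48 + U) = 16*(-48 - 176) = 16*(-224) = -3584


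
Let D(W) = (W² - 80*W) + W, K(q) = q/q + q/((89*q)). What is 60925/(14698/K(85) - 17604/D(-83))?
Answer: 227554875/54282173 ≈ 4.1921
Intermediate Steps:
K(q) = 90/89 (K(q) = 1 + q*(1/(89*q)) = 1 + 1/89 = 90/89)
D(W) = W² - 79*W
60925/(14698/K(85) - 17604/D(-83)) = 60925/(14698/(90/89) - 17604*(-1/(83*(-79 - 83)))) = 60925/(14698*(89/90) - 17604/((-83*(-162)))) = 60925/(654061/45 - 17604/13446) = 60925/(654061/45 - 17604*1/13446) = 60925/(654061/45 - 326/249) = 60925/(54282173/3735) = 60925*(3735/54282173) = 227554875/54282173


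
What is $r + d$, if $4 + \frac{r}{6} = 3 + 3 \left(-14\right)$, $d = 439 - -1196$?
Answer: $1377$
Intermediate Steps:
$d = 1635$ ($d = 439 + 1196 = 1635$)
$r = -258$ ($r = -24 + 6 \left(3 + 3 \left(-14\right)\right) = -24 + 6 \left(3 - 42\right) = -24 + 6 \left(-39\right) = -24 - 234 = -258$)
$r + d = -258 + 1635 = 1377$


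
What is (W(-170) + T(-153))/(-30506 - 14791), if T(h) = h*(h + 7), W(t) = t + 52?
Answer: -22220/45297 ≈ -0.49054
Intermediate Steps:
W(t) = 52 + t
T(h) = h*(7 + h)
(W(-170) + T(-153))/(-30506 - 14791) = ((52 - 170) - 153*(7 - 153))/(-30506 - 14791) = (-118 - 153*(-146))/(-45297) = (-118 + 22338)*(-1/45297) = 22220*(-1/45297) = -22220/45297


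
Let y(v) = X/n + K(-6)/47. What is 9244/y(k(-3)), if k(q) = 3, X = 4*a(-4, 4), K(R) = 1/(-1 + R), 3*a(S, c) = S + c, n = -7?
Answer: -3041276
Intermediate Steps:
a(S, c) = S/3 + c/3 (a(S, c) = (S + c)/3 = S/3 + c/3)
X = 0 (X = 4*((⅓)*(-4) + (⅓)*4) = 4*(-4/3 + 4/3) = 4*0 = 0)
y(v) = -1/329 (y(v) = 0/(-7) + 1/(-1 - 6*47) = 0*(-⅐) + (1/47)/(-7) = 0 - ⅐*1/47 = 0 - 1/329 = -1/329)
9244/y(k(-3)) = 9244/(-1/329) = 9244*(-329) = -3041276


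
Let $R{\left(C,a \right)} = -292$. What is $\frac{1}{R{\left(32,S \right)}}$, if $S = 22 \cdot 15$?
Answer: $- \frac{1}{292} \approx -0.0034247$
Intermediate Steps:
$S = 330$
$\frac{1}{R{\left(32,S \right)}} = \frac{1}{-292} = - \frac{1}{292}$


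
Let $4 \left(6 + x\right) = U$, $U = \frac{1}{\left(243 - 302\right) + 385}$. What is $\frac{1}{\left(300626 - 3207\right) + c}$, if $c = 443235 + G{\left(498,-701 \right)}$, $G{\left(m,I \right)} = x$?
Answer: $\frac{1304}{965804993} \approx 1.3502 \cdot 10^{-6}$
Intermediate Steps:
$U = \frac{1}{326}$ ($U = \frac{1}{\left(243 - 302\right) + 385} = \frac{1}{-59 + 385} = \frac{1}{326} \approx 0.0030675$)
$x = - \frac{7823}{1304}$ ($x = -6 + \frac{1}{4} \cdot \frac{1}{326} = -6 + \frac{1}{1304} = - \frac{7823}{1304} \approx -5.9992$)
$G{\left(m,I \right)} = - \frac{7823}{1304}$
$c = \frac{577970617}{1304}$ ($c = 443235 - \frac{7823}{1304} = \frac{577970617}{1304} \approx 4.4323 \cdot 10^{5}$)
$\frac{1}{\left(300626 - 3207\right) + c} = \frac{1}{\left(300626 - 3207\right) + \frac{577970617}{1304}} = \frac{1}{297419 + \frac{577970617}{1304}} = \frac{1}{\frac{965804993}{1304}} = \frac{1304}{965804993}$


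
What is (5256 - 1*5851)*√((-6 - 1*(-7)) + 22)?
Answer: -595*√23 ≈ -2853.5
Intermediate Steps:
(5256 - 1*5851)*√((-6 - 1*(-7)) + 22) = (5256 - 5851)*√((-6 + 7) + 22) = -595*√(1 + 22) = -595*√23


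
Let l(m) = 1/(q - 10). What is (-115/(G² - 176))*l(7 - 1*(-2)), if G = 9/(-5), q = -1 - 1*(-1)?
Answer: -575/8638 ≈ -0.066566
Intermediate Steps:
q = 0 (q = -1 + 1 = 0)
G = -9/5 (G = 9*(-⅕) = -9/5 ≈ -1.8000)
l(m) = -⅒ (l(m) = 1/(0 - 10) = 1/(-10) = -⅒)
(-115/(G² - 176))*l(7 - 1*(-2)) = -115/((-9/5)² - 176)*(-⅒) = -115/(81/25 - 176)*(-⅒) = -115/(-4319/25)*(-⅒) = -115*(-25/4319)*(-⅒) = (2875/4319)*(-⅒) = -575/8638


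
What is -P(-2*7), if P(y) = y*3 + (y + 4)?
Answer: 52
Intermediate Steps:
P(y) = 4 + 4*y (P(y) = 3*y + (4 + y) = 4 + 4*y)
-P(-2*7) = -(4 + 4*(-2*7)) = -(4 + 4*(-14)) = -(4 - 56) = -1*(-52) = 52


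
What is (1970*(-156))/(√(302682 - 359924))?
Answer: 153660*I*√57242/28621 ≈ 1284.5*I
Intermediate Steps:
(1970*(-156))/(√(302682 - 359924)) = -307320*(-I*√57242/57242) = -(-153660)*I*√57242/28621 = 153660*I*√57242/28621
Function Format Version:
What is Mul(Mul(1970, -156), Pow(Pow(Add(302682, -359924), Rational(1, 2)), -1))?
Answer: Mul(Rational(153660, 28621), I, Pow(57242, Rational(1, 2))) ≈ Mul(1284.5, I)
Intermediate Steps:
Mul(Mul(1970, -156), Pow(Pow(Add(302682, -359924), Rational(1, 2)), -1)) = Mul(-307320, Pow(Pow(-57242, Rational(1, 2)), -1)) = Mul(-307320, Pow(Mul(I, Pow(57242, Rational(1, 2))), -1)) = Mul(-307320, Mul(Rational(-1, 57242), I, Pow(57242, Rational(1, 2)))) = Mul(Rational(153660, 28621), I, Pow(57242, Rational(1, 2)))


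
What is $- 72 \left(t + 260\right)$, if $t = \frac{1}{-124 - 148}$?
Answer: $- \frac{636471}{34} \approx -18720.0$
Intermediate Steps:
$t = - \frac{1}{272}$ ($t = \frac{1}{-272} = - \frac{1}{272} \approx -0.0036765$)
$- 72 \left(t + 260\right) = - 72 \left(- \frac{1}{272} + 260\right) = \left(-72\right) \frac{70719}{272} = - \frac{636471}{34}$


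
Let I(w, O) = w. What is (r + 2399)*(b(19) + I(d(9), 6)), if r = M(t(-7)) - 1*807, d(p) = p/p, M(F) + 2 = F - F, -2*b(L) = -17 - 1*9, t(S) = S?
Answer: 22260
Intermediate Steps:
b(L) = 13 (b(L) = -(-17 - 1*9)/2 = -(-17 - 9)/2 = -½*(-26) = 13)
M(F) = -2 (M(F) = -2 + (F - F) = -2 + 0 = -2)
d(p) = 1
r = -809 (r = -2 - 1*807 = -2 - 807 = -809)
(r + 2399)*(b(19) + I(d(9), 6)) = (-809 + 2399)*(13 + 1) = 1590*14 = 22260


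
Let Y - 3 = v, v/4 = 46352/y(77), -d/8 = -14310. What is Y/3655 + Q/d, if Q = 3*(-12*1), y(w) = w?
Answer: 118010117/178992660 ≈ 0.65930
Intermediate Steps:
d = 114480 (d = -8*(-14310) = 114480)
v = 185408/77 (v = 4*(46352/77) = 185408/77 ≈ 2407.9)
Y = 185639/77 (Y = 3 + 185408/77 = 185639/77 ≈ 2410.9)
Q = -36 (Q = 3*(-12) = -36)
Y/3655 + Q/d = (185639/77)/3655 - 36/114480 = (185639/77)*(1/3655) - 36*1/114480 = 185639/281435 - 1/3180 = 118010117/178992660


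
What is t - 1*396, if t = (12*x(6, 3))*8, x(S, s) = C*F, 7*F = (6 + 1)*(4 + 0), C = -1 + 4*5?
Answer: 6900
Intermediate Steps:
C = 19 (C = -1 + 20 = 19)
F = 4 (F = ((6 + 1)*(4 + 0))/7 = (7*4)/7 = (⅐)*28 = 4)
x(S, s) = 76 (x(S, s) = 19*4 = 76)
t = 7296 (t = (12*76)*8 = 912*8 = 7296)
t - 1*396 = 7296 - 1*396 = 7296 - 396 = 6900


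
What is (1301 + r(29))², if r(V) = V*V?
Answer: 4588164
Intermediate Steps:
r(V) = V²
(1301 + r(29))² = (1301 + 29²)² = (1301 + 841)² = 2142² = 4588164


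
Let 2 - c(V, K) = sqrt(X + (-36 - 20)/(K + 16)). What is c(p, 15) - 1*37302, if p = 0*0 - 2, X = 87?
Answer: -37300 - sqrt(81871)/31 ≈ -37309.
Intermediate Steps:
p = -2 (p = 0 - 2 = -2)
c(V, K) = 2 - sqrt(87 - 56/(16 + K)) (c(V, K) = 2 - sqrt(87 + (-36 - 20)/(K + 16)) = 2 - sqrt(87 - 56/(16 + K)))
c(p, 15) - 1*37302 = (2 - sqrt((1336 + 87*15)/(16 + 15))) - 1*37302 = (2 - sqrt((1336 + 1305)/31)) - 37302 = (2 - sqrt((1/31)*2641)) - 37302 = (2 - sqrt(2641/31)) - 37302 = (2 - sqrt(81871)/31) - 37302 = -37300 - sqrt(81871)/31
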